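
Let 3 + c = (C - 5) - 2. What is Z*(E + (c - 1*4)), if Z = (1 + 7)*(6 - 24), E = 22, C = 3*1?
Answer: -1584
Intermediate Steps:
C = 3
Z = -144 (Z = 8*(-18) = -144)
c = -7 (c = -3 + ((3 - 5) - 2) = -3 + (-2 - 2) = -3 - 4 = -7)
Z*(E + (c - 1*4)) = -144*(22 + (-7 - 1*4)) = -144*(22 + (-7 - 4)) = -144*(22 - 11) = -144*11 = -1584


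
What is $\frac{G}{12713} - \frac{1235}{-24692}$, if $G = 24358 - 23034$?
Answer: $\frac{48392763}{313909396} \approx 0.15416$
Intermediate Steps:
$G = 1324$ ($G = 24358 - 23034 = 1324$)
$\frac{G}{12713} - \frac{1235}{-24692} = \frac{1324}{12713} - \frac{1235}{-24692} = 1324 \cdot \frac{1}{12713} - - \frac{1235}{24692} = \frac{1324}{12713} + \frac{1235}{24692} = \frac{48392763}{313909396}$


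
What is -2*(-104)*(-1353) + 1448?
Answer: -279976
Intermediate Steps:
-2*(-104)*(-1353) + 1448 = 208*(-1353) + 1448 = -281424 + 1448 = -279976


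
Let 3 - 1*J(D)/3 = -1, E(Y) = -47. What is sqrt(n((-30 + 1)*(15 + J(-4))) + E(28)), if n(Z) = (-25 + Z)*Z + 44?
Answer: sqrt(632661) ≈ 795.40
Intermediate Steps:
J(D) = 12 (J(D) = 9 - 3*(-1) = 9 + 3 = 12)
n(Z) = 44 + Z*(-25 + Z) (n(Z) = Z*(-25 + Z) + 44 = 44 + Z*(-25 + Z))
sqrt(n((-30 + 1)*(15 + J(-4))) + E(28)) = sqrt((44 + ((-30 + 1)*(15 + 12))**2 - 25*(-30 + 1)*(15 + 12)) - 47) = sqrt((44 + (-29*27)**2 - (-725)*27) - 47) = sqrt((44 + (-783)**2 - 25*(-783)) - 47) = sqrt((44 + 613089 + 19575) - 47) = sqrt(632708 - 47) = sqrt(632661)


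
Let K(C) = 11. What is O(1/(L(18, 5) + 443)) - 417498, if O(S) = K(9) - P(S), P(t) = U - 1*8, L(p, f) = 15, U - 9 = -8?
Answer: -417480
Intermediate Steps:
U = 1 (U = 9 - 8 = 1)
P(t) = -7 (P(t) = 1 - 1*8 = 1 - 8 = -7)
O(S) = 18 (O(S) = 11 - 1*(-7) = 11 + 7 = 18)
O(1/(L(18, 5) + 443)) - 417498 = 18 - 417498 = -417480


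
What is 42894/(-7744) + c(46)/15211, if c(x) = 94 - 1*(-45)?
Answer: -325692109/58896992 ≈ -5.5299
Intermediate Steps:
c(x) = 139 (c(x) = 94 + 45 = 139)
42894/(-7744) + c(46)/15211 = 42894/(-7744) + 139/15211 = 42894*(-1/7744) + 139*(1/15211) = -21447/3872 + 139/15211 = -325692109/58896992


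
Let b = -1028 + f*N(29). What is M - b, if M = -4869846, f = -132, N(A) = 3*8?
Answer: -4865650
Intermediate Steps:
N(A) = 24
b = -4196 (b = -1028 - 132*24 = -1028 - 3168 = -4196)
M - b = -4869846 - 1*(-4196) = -4869846 + 4196 = -4865650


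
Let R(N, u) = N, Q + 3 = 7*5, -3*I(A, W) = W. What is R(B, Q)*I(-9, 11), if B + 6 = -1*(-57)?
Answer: -187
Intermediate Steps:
I(A, W) = -W/3
B = 51 (B = -6 - 1*(-57) = -6 + 57 = 51)
Q = 32 (Q = -3 + 7*5 = -3 + 35 = 32)
R(B, Q)*I(-9, 11) = 51*(-⅓*11) = 51*(-11/3) = -187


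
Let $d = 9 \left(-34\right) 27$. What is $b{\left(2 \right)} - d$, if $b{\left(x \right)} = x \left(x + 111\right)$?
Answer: $8488$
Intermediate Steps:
$b{\left(x \right)} = x \left(111 + x\right)$
$d = -8262$ ($d = \left(-306\right) 27 = -8262$)
$b{\left(2 \right)} - d = 2 \left(111 + 2\right) - -8262 = 2 \cdot 113 + 8262 = 226 + 8262 = 8488$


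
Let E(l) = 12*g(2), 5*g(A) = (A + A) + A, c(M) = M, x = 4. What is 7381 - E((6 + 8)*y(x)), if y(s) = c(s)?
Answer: 36833/5 ≈ 7366.6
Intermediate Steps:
y(s) = s
g(A) = 3*A/5 (g(A) = ((A + A) + A)/5 = (2*A + A)/5 = (3*A)/5 = 3*A/5)
E(l) = 72/5 (E(l) = 12*((3/5)*2) = 12*(6/5) = 72/5)
7381 - E((6 + 8)*y(x)) = 7381 - 1*72/5 = 7381 - 72/5 = 36833/5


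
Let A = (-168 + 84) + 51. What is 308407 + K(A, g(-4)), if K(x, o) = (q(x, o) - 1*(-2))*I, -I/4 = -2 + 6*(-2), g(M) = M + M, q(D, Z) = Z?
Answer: 308071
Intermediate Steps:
A = -33 (A = -84 + 51 = -33)
g(M) = 2*M
I = 56 (I = -4*(-2 + 6*(-2)) = -4*(-2 - 12) = -4*(-14) = 56)
K(x, o) = 112 + 56*o (K(x, o) = (o - 1*(-2))*56 = (o + 2)*56 = (2 + o)*56 = 112 + 56*o)
308407 + K(A, g(-4)) = 308407 + (112 + 56*(2*(-4))) = 308407 + (112 + 56*(-8)) = 308407 + (112 - 448) = 308407 - 336 = 308071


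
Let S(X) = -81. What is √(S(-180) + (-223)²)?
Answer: 4*√3103 ≈ 222.82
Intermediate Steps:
√(S(-180) + (-223)²) = √(-81 + (-223)²) = √(-81 + 49729) = √49648 = 4*√3103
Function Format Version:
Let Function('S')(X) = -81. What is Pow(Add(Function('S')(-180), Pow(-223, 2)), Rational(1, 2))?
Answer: Mul(4, Pow(3103, Rational(1, 2))) ≈ 222.82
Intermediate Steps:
Pow(Add(Function('S')(-180), Pow(-223, 2)), Rational(1, 2)) = Pow(Add(-81, Pow(-223, 2)), Rational(1, 2)) = Pow(Add(-81, 49729), Rational(1, 2)) = Pow(49648, Rational(1, 2)) = Mul(4, Pow(3103, Rational(1, 2)))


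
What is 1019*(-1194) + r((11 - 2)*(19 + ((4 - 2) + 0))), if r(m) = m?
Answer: -1216497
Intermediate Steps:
1019*(-1194) + r((11 - 2)*(19 + ((4 - 2) + 0))) = 1019*(-1194) + (11 - 2)*(19 + ((4 - 2) + 0)) = -1216686 + 9*(19 + (2 + 0)) = -1216686 + 9*(19 + 2) = -1216686 + 9*21 = -1216686 + 189 = -1216497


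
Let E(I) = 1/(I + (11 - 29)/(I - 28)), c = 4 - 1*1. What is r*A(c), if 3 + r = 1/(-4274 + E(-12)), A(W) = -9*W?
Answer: 79978671/987314 ≈ 81.006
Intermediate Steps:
c = 3 (c = 4 - 1 = 3)
E(I) = 1/(I - 18/(-28 + I))
r = -2962173/987314 (r = -3 + 1/(-4274 + (28 - 1*(-12))/(18 - 1*(-12)² + 28*(-12))) = -3 + 1/(-4274 + (28 + 12)/(18 - 1*144 - 336)) = -3 + 1/(-4274 + 40/(18 - 144 - 336)) = -3 + 1/(-4274 + 40/(-462)) = -3 + 1/(-4274 - 1/462*40) = -3 + 1/(-4274 - 20/231) = -3 + 1/(-987314/231) = -3 - 231/987314 = -2962173/987314 ≈ -3.0002)
r*A(c) = -(-26659557)*3/987314 = -2962173/987314*(-27) = 79978671/987314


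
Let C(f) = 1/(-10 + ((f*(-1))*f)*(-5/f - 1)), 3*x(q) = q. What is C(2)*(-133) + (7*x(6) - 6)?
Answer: -101/4 ≈ -25.250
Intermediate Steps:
x(q) = q/3
C(f) = 1/(-10 - f**2*(-1 - 5/f)) (C(f) = 1/(-10 + ((-f)*f)*(-1 - 5/f)) = 1/(-10 + (-f**2)*(-1 - 5/f)) = 1/(-10 - f**2*(-1 - 5/f)))
C(2)*(-133) + (7*x(6) - 6) = -133/(-10 + 2**2 + 5*2) + (7*((1/3)*6) - 6) = -133/(-10 + 4 + 10) + (7*2 - 6) = -133/4 + (14 - 6) = (1/4)*(-133) + 8 = -133/4 + 8 = -101/4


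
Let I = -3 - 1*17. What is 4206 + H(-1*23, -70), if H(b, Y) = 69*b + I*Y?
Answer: 4019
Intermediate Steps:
I = -20 (I = -3 - 17 = -20)
H(b, Y) = -20*Y + 69*b (H(b, Y) = 69*b - 20*Y = -20*Y + 69*b)
4206 + H(-1*23, -70) = 4206 + (-20*(-70) + 69*(-1*23)) = 4206 + (1400 + 69*(-23)) = 4206 + (1400 - 1587) = 4206 - 187 = 4019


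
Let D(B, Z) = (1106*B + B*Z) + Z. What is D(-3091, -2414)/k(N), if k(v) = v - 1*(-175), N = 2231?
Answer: 2020307/1203 ≈ 1679.4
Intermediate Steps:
D(B, Z) = Z + 1106*B + B*Z
k(v) = 175 + v (k(v) = v + 175 = 175 + v)
D(-3091, -2414)/k(N) = (-2414 + 1106*(-3091) - 3091*(-2414))/(175 + 2231) = (-2414 - 3418646 + 7461674)/2406 = 4040614*(1/2406) = 2020307/1203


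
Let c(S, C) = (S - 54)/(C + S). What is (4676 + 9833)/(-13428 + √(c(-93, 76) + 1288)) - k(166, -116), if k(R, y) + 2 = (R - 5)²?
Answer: -7222908686509/278660735 - 1319*√374731/278660735 ≈ -25920.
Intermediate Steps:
c(S, C) = (-54 + S)/(C + S)
k(R, y) = -2 + (-5 + R)² (k(R, y) = -2 + (R - 5)² = -2 + (-5 + R)²)
(4676 + 9833)/(-13428 + √(c(-93, 76) + 1288)) - k(166, -116) = (4676 + 9833)/(-13428 + √((-54 - 93)/(76 - 93) + 1288)) - (-2 + (-5 + 166)²) = 14509/(-13428 + √(-147/(-17) + 1288)) - (-2 + 161²) = 14509/(-13428 + √(-1/17*(-147) + 1288)) - (-2 + 25921) = 14509/(-13428 + √(147/17 + 1288)) - 1*25919 = 14509/(-13428 + √(22043/17)) - 25919 = 14509/(-13428 + √374731/17) - 25919 = -25919 + 14509/(-13428 + √374731/17)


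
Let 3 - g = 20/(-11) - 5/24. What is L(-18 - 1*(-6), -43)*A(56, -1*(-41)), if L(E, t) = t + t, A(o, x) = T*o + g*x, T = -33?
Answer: 18638995/132 ≈ 1.4120e+5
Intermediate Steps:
g = 1327/264 (g = 3 - (20/(-11) - 5/24) = 3 - (20*(-1/11) - 5*1/24) = 3 - (-20/11 - 5/24) = 3 - 1*(-535/264) = 3 + 535/264 = 1327/264 ≈ 5.0265)
A(o, x) = -33*o + 1327*x/264
L(E, t) = 2*t
L(-18 - 1*(-6), -43)*A(56, -1*(-41)) = (2*(-43))*(-33*56 + 1327*(-1*(-41))/264) = -86*(-1848 + (1327/264)*41) = -86*(-1848 + 54407/264) = -86*(-433465/264) = 18638995/132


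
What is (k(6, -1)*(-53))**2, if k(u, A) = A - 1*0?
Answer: 2809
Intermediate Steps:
k(u, A) = A (k(u, A) = A + 0 = A)
(k(6, -1)*(-53))**2 = (-1*(-53))**2 = 53**2 = 2809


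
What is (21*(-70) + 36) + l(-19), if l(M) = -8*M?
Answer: -1282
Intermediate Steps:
(21*(-70) + 36) + l(-19) = (21*(-70) + 36) - 8*(-19) = (-1470 + 36) + 152 = -1434 + 152 = -1282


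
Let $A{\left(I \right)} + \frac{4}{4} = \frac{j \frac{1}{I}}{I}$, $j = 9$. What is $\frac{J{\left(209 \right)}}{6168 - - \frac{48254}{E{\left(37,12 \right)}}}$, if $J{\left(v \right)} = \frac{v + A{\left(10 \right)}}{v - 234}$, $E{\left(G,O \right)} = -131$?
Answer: $- \frac{2725979}{1899385000} \approx -0.0014352$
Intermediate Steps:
$A{\left(I \right)} = -1 + \frac{9}{I^{2}}$ ($A{\left(I \right)} = -1 + \frac{9 \frac{1}{I}}{I} = -1 + \frac{9}{I^{2}}$)
$J{\left(v \right)} = \frac{- \frac{91}{100} + v}{-234 + v}$ ($J{\left(v \right)} = \frac{v - \left(1 - \frac{9}{100}\right)}{v - 234} = \frac{v + \left(-1 + 9 \cdot \frac{1}{100}\right)}{-234 + v} = \frac{v + \left(-1 + \frac{9}{100}\right)}{-234 + v} = \frac{v - \frac{91}{100}}{-234 + v} = \frac{- \frac{91}{100} + v}{-234 + v}$)
$\frac{J{\left(209 \right)}}{6168 - - \frac{48254}{E{\left(37,12 \right)}}} = \frac{\frac{1}{-234 + 209} \left(- \frac{91}{100} + 209\right)}{6168 - - \frac{48254}{-131}} = \frac{\frac{1}{-25} \cdot \frac{20809}{100}}{6168 - \left(-48254\right) \left(- \frac{1}{131}\right)} = \frac{\left(- \frac{1}{25}\right) \frac{20809}{100}}{6168 - \frac{48254}{131}} = - \frac{20809}{2500 \left(6168 - \frac{48254}{131}\right)} = - \frac{20809}{2500 \cdot \frac{759754}{131}} = \left(- \frac{20809}{2500}\right) \frac{131}{759754} = - \frac{2725979}{1899385000}$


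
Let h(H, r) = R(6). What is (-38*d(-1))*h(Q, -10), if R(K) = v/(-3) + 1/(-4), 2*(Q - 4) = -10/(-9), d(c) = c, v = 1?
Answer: -133/6 ≈ -22.167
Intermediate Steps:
Q = 41/9 (Q = 4 + (-10/(-9))/2 = 4 + (-10*(-⅑))/2 = 4 + (½)*(10/9) = 4 + 5/9 = 41/9 ≈ 4.5556)
R(K) = -7/12 (R(K) = 1/(-3) + 1/(-4) = 1*(-⅓) + 1*(-¼) = -⅓ - ¼ = -7/12)
h(H, r) = -7/12
(-38*d(-1))*h(Q, -10) = -38*(-1)*(-7/12) = 38*(-7/12) = -133/6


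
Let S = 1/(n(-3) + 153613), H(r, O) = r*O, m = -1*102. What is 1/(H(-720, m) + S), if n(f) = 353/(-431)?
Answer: 66206850/4862231064431 ≈ 1.3617e-5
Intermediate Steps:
m = -102
n(f) = -353/431 (n(f) = 353*(-1/431) = -353/431)
H(r, O) = O*r
S = 431/66206850 (S = 1/(-353/431 + 153613) = 1/(66206850/431) = 431/66206850 ≈ 6.5099e-6)
1/(H(-720, m) + S) = 1/(-102*(-720) + 431/66206850) = 1/(73440 + 431/66206850) = 1/(4862231064431/66206850) = 66206850/4862231064431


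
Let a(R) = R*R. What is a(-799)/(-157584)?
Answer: -638401/157584 ≈ -4.0512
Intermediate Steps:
a(R) = R²
a(-799)/(-157584) = (-799)²/(-157584) = 638401*(-1/157584) = -638401/157584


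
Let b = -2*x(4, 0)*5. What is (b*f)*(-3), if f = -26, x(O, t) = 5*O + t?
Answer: -15600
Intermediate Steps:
x(O, t) = t + 5*O
b = -200 (b = -2*(0 + 5*4)*5 = -2*(0 + 20)*5 = -2*20*5 = -40*5 = -200)
(b*f)*(-3) = -200*(-26)*(-3) = 5200*(-3) = -15600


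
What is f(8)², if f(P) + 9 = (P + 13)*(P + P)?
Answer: 106929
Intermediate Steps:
f(P) = -9 + 2*P*(13 + P) (f(P) = -9 + (P + 13)*(P + P) = -9 + (13 + P)*(2*P) = -9 + 2*P*(13 + P))
f(8)² = (-9 + 2*8² + 26*8)² = (-9 + 2*64 + 208)² = (-9 + 128 + 208)² = 327² = 106929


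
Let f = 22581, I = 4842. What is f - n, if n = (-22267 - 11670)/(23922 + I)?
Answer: 649553821/28764 ≈ 22582.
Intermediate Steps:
n = -33937/28764 (n = (-22267 - 11670)/(23922 + 4842) = -33937/28764 ≈ -1.1798)
f - n = 22581 - 1*(-33937/28764) = 22581 + 33937/28764 = 649553821/28764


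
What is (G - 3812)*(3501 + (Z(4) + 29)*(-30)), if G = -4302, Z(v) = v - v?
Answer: -21347934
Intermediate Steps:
Z(v) = 0
(G - 3812)*(3501 + (Z(4) + 29)*(-30)) = (-4302 - 3812)*(3501 + (0 + 29)*(-30)) = -8114*(3501 + 29*(-30)) = -8114*(3501 - 870) = -8114*2631 = -21347934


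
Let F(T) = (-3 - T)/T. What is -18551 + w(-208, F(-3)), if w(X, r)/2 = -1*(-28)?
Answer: -18495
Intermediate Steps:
F(T) = (-3 - T)/T
w(X, r) = 56 (w(X, r) = 2*(-1*(-28)) = 2*28 = 56)
-18551 + w(-208, F(-3)) = -18551 + 56 = -18495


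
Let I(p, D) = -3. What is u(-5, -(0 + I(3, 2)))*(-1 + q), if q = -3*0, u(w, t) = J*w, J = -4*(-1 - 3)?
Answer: 80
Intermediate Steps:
J = 16 (J = -4*(-4) = 16)
u(w, t) = 16*w
q = 0
u(-5, -(0 + I(3, 2)))*(-1 + q) = (16*(-5))*(-1 + 0) = -80*(-1) = 80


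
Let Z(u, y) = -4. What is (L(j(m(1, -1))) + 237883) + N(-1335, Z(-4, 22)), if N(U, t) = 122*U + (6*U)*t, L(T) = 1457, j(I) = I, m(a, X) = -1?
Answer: 108510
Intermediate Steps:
N(U, t) = 122*U + 6*U*t
(L(j(m(1, -1))) + 237883) + N(-1335, Z(-4, 22)) = (1457 + 237883) + 2*(-1335)*(61 + 3*(-4)) = 239340 + 2*(-1335)*(61 - 12) = 239340 + 2*(-1335)*49 = 239340 - 130830 = 108510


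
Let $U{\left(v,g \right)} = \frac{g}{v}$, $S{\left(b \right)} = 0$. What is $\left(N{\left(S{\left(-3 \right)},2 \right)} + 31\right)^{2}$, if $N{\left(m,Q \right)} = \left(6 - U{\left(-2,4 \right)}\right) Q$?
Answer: $2209$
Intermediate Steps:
$N{\left(m,Q \right)} = 8 Q$ ($N{\left(m,Q \right)} = \left(6 - \frac{4}{-2}\right) Q = \left(6 - 4 \left(- \frac{1}{2}\right)\right) Q = \left(6 - -2\right) Q = \left(6 + 2\right) Q = 8 Q$)
$\left(N{\left(S{\left(-3 \right)},2 \right)} + 31\right)^{2} = \left(8 \cdot 2 + 31\right)^{2} = \left(16 + 31\right)^{2} = 47^{2} = 2209$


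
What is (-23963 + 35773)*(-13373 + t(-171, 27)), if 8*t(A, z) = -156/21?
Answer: -1105622675/7 ≈ -1.5795e+8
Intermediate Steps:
t(A, z) = -13/14 (t(A, z) = (-156/21)/8 = (-156*1/21)/8 = (⅛)*(-52/7) = -13/14)
(-23963 + 35773)*(-13373 + t(-171, 27)) = (-23963 + 35773)*(-13373 - 13/14) = 11810*(-187235/14) = -1105622675/7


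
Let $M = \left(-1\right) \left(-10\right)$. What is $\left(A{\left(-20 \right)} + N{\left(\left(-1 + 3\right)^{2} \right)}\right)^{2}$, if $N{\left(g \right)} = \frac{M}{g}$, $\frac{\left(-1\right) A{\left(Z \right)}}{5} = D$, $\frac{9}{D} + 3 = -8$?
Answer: $\frac{21025}{484} \approx 43.44$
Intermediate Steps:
$M = 10$
$D = - \frac{9}{11}$ ($D = \frac{9}{-3 - 8} = \frac{9}{-11} = 9 \left(- \frac{1}{11}\right) = - \frac{9}{11} \approx -0.81818$)
$A{\left(Z \right)} = \frac{45}{11}$ ($A{\left(Z \right)} = \left(-5\right) \left(- \frac{9}{11}\right) = \frac{45}{11}$)
$N{\left(g \right)} = \frac{10}{g}$
$\left(A{\left(-20 \right)} + N{\left(\left(-1 + 3\right)^{2} \right)}\right)^{2} = \left(\frac{45}{11} + \frac{10}{\left(-1 + 3\right)^{2}}\right)^{2} = \left(\frac{45}{11} + \frac{10}{2^{2}}\right)^{2} = \left(\frac{45}{11} + \frac{10}{4}\right)^{2} = \left(\frac{45}{11} + 10 \cdot \frac{1}{4}\right)^{2} = \left(\frac{45}{11} + \frac{5}{2}\right)^{2} = \left(\frac{145}{22}\right)^{2} = \frac{21025}{484}$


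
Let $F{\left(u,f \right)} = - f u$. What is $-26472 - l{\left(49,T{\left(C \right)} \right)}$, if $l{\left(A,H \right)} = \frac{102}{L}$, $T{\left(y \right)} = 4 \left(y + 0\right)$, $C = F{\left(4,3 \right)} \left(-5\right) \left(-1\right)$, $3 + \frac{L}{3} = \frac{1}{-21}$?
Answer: $- \frac{846747}{32} \approx -26461.0$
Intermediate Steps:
$F{\left(u,f \right)} = - f u$
$L = - \frac{64}{7}$ ($L = -9 + \frac{3}{-21} = -9 + 3 \left(- \frac{1}{21}\right) = -9 - \frac{1}{7} = - \frac{64}{7} \approx -9.1429$)
$C = -60$ ($C = \left(-1\right) 3 \cdot 4 \left(-5\right) \left(-1\right) = \left(-12\right) \left(-5\right) \left(-1\right) = 60 \left(-1\right) = -60$)
$T{\left(y \right)} = 4 y$
$l{\left(A,H \right)} = - \frac{357}{32}$ ($l{\left(A,H \right)} = \frac{102}{- \frac{64}{7}} = 102 \left(- \frac{7}{64}\right) = - \frac{357}{32}$)
$-26472 - l{\left(49,T{\left(C \right)} \right)} = -26472 - - \frac{357}{32} = -26472 + \frac{357}{32} = - \frac{846747}{32}$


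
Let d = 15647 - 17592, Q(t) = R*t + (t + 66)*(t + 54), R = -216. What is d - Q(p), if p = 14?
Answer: -4361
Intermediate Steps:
Q(t) = -216*t + (54 + t)*(66 + t) (Q(t) = -216*t + (t + 66)*(t + 54) = -216*t + (66 + t)*(54 + t) = -216*t + (54 + t)*(66 + t))
d = -1945
d - Q(p) = -1945 - (3564 + 14² - 96*14) = -1945 - (3564 + 196 - 1344) = -1945 - 1*2416 = -1945 - 2416 = -4361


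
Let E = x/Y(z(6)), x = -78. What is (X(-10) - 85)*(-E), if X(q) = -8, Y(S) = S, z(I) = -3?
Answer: 2418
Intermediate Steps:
E = 26 (E = -78/(-3) = -78*(-1/3) = 26)
(X(-10) - 85)*(-E) = (-8 - 85)*(-1*26) = -93*(-26) = 2418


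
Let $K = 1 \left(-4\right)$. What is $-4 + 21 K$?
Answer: $-88$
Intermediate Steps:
$K = -4$
$-4 + 21 K = -4 + 21 \left(-4\right) = -4 - 84 = -88$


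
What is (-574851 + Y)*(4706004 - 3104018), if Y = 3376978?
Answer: 4488968224222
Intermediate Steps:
(-574851 + Y)*(4706004 - 3104018) = (-574851 + 3376978)*(4706004 - 3104018) = 2802127*1601986 = 4488968224222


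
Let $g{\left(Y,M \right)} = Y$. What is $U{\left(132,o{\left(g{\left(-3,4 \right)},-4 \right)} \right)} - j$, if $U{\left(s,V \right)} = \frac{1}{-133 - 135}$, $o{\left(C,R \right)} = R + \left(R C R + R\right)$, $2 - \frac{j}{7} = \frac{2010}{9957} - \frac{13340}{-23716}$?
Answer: $- \frac{6519340269}{753399724} \approx -8.6532$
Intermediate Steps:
$j = \frac{24315407}{2811193}$ ($j = 14 - 7 \left(\frac{2010}{9957} - \frac{13340}{-23716}\right) = 14 - 7 \left(2010 \cdot \frac{1}{9957} - - \frac{3335}{5929}\right) = 14 - 7 \left(\frac{670}{3319} + \frac{3335}{5929}\right) = 14 - \frac{15041295}{2811193} = \frac{24315407}{2811193} \approx 8.6495$)
$o{\left(C,R \right)} = 2 R + C R^{2}$ ($o{\left(C,R \right)} = R + \left(C R R + R\right) = R + \left(C R^{2} + R\right) = R + \left(R + C R^{2}\right) = 2 R + C R^{2}$)
$U{\left(s,V \right)} = - \frac{1}{268}$ ($U{\left(s,V \right)} = \frac{1}{-268} = - \frac{1}{268}$)
$U{\left(132,o{\left(g{\left(-3,4 \right)},-4 \right)} \right)} - j = - \frac{1}{268} - \frac{24315407}{2811193} = - \frac{6519340269}{753399724}$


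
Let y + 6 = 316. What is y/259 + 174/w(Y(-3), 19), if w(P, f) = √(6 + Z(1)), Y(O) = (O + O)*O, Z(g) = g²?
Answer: 310/259 + 174*√7/7 ≈ 66.963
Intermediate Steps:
y = 310 (y = -6 + 316 = 310)
Y(O) = 2*O² (Y(O) = (2*O)*O = 2*O²)
w(P, f) = √7 (w(P, f) = √(6 + 1²) = √(6 + 1) = √7)
y/259 + 174/w(Y(-3), 19) = 310/259 + 174/(√7) = 310*(1/259) + 174*(√7/7) = 310/259 + 174*√7/7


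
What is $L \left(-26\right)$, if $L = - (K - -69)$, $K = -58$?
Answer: $286$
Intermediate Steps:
$L = -11$ ($L = - (-58 - -69) = - (-58 + 69) = \left(-1\right) 11 = -11$)
$L \left(-26\right) = \left(-11\right) \left(-26\right) = 286$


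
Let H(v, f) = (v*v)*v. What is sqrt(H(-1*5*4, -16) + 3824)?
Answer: 12*I*sqrt(29) ≈ 64.622*I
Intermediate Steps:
H(v, f) = v**3 (H(v, f) = v**2*v = v**3)
sqrt(H(-1*5*4, -16) + 3824) = sqrt((-1*5*4)**3 + 3824) = sqrt((-5*4)**3 + 3824) = sqrt((-20)**3 + 3824) = sqrt(-8000 + 3824) = sqrt(-4176) = 12*I*sqrt(29)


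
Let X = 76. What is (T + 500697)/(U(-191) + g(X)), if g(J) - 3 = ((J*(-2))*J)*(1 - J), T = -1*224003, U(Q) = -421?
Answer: 138347/432991 ≈ 0.31951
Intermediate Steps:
T = -224003
g(J) = 3 - 2*J²*(1 - J) (g(J) = 3 + ((J*(-2))*J)*(1 - J) = 3 + ((-2*J)*J)*(1 - J) = 3 + (-2*J²)*(1 - J) = 3 - 2*J²*(1 - J))
(T + 500697)/(U(-191) + g(X)) = (-224003 + 500697)/(-421 + (3 - 2*76² + 2*76³)) = 276694/(-421 + (3 - 2*5776 + 2*438976)) = 276694/(-421 + (3 - 11552 + 877952)) = 276694/(-421 + 866403) = 276694/865982 = 276694*(1/865982) = 138347/432991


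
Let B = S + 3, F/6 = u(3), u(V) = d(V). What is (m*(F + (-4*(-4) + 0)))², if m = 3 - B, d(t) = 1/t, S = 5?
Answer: 8100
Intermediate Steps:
d(t) = 1/t
u(V) = 1/V
F = 2 (F = 6/3 = 6*(⅓) = 2)
B = 8 (B = 5 + 3 = 8)
m = -5 (m = 3 - 1*8 = 3 - 8 = -5)
(m*(F + (-4*(-4) + 0)))² = (-5*(2 + (-4*(-4) + 0)))² = (-5*(2 + (16 + 0)))² = (-5*(2 + 16))² = (-5*18)² = (-90)² = 8100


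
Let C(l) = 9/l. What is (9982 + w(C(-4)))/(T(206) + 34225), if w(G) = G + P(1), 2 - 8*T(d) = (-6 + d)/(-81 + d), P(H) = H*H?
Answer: 2405/8247 ≈ 0.29162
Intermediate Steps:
P(H) = H**2
T(d) = 1/4 - (-6 + d)/(8*(-81 + d))
w(G) = 1 + G (w(G) = G + 1**2 = G + 1 = 1 + G)
(9982 + w(C(-4)))/(T(206) + 34225) = (9982 + (1 + 9/(-4)))/((-156 + 206)/(8*(-81 + 206)) + 34225) = (9982 + (1 + 9*(-1/4)))/((1/8)*50/125 + 34225) = (9982 + (1 - 9/4))/((1/8)*(1/125)*50 + 34225) = (9982 - 5/4)/(1/20 + 34225) = 39923/(4*(684501/20)) = (39923/4)*(20/684501) = 2405/8247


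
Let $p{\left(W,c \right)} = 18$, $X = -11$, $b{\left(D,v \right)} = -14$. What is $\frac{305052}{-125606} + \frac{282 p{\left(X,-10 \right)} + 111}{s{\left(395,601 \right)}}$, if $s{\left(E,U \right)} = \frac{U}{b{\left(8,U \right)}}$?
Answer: $- \frac{4652296380}{37744603} \approx -123.26$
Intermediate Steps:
$s{\left(E,U \right)} = - \frac{U}{14}$ ($s{\left(E,U \right)} = \frac{U}{-14} = U \left(- \frac{1}{14}\right) = - \frac{U}{14}$)
$\frac{305052}{-125606} + \frac{282 p{\left(X,-10 \right)} + 111}{s{\left(395,601 \right)}} = \frac{305052}{-125606} + \frac{282 \cdot 18 + 111}{\left(- \frac{1}{14}\right) 601} = 305052 \left(- \frac{1}{125606}\right) + \frac{5076 + 111}{- \frac{601}{14}} = - \frac{152526}{62803} + 5187 \left(- \frac{14}{601}\right) = - \frac{152526}{62803} - \frac{72618}{601} = - \frac{4652296380}{37744603}$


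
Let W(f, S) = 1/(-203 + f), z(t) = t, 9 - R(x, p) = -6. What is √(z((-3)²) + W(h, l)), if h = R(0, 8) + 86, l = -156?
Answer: √93534/102 ≈ 2.9984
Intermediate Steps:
R(x, p) = 15 (R(x, p) = 9 - 1*(-6) = 9 + 6 = 15)
h = 101 (h = 15 + 86 = 101)
√(z((-3)²) + W(h, l)) = √((-3)² + 1/(-203 + 101)) = √(9 + 1/(-102)) = √(9 - 1/102) = √(917/102) = √93534/102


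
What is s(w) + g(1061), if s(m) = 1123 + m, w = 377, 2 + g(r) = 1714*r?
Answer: 1820052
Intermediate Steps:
g(r) = -2 + 1714*r
s(w) + g(1061) = (1123 + 377) + (-2 + 1714*1061) = 1500 + (-2 + 1818554) = 1500 + 1818552 = 1820052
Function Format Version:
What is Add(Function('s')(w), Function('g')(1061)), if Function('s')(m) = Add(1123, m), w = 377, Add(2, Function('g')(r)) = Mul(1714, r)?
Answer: 1820052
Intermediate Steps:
Function('g')(r) = Add(-2, Mul(1714, r))
Add(Function('s')(w), Function('g')(1061)) = Add(Add(1123, 377), Add(-2, Mul(1714, 1061))) = Add(1500, Add(-2, 1818554)) = Add(1500, 1818552) = 1820052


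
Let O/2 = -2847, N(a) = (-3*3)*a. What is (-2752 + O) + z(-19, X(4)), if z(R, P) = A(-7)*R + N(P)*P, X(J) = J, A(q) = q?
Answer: -8457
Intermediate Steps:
N(a) = -9*a
z(R, P) = -9*P² - 7*R (z(R, P) = -7*R + (-9*P)*P = -7*R - 9*P² = -9*P² - 7*R)
O = -5694 (O = 2*(-2847) = -5694)
(-2752 + O) + z(-19, X(4)) = (-2752 - 5694) + (-9*4² - 7*(-19)) = -8446 + (-9*16 + 133) = -8446 + (-144 + 133) = -8446 - 11 = -8457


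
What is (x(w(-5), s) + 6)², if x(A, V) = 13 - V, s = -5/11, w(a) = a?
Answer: 45796/121 ≈ 378.48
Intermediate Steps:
s = -5/11 (s = -5*1/11 = -5/11 ≈ -0.45455)
(x(w(-5), s) + 6)² = ((13 - 1*(-5/11)) + 6)² = ((13 + 5/11) + 6)² = (148/11 + 6)² = (214/11)² = 45796/121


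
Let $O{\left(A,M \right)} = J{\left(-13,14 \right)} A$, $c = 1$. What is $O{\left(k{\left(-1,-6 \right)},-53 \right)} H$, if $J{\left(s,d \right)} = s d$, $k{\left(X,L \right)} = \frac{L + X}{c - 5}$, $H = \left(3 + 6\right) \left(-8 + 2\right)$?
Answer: $17199$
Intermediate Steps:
$H = -54$ ($H = 9 \left(-6\right) = -54$)
$k{\left(X,L \right)} = - \frac{L}{4} - \frac{X}{4}$ ($k{\left(X,L \right)} = \frac{L + X}{1 - 5} = \frac{L + X}{-4} = \left(L + X\right) \left(- \frac{1}{4}\right) = - \frac{L}{4} - \frac{X}{4}$)
$J{\left(s,d \right)} = d s$
$O{\left(A,M \right)} = - 182 A$ ($O{\left(A,M \right)} = 14 \left(-13\right) A = - 182 A$)
$O{\left(k{\left(-1,-6 \right)},-53 \right)} H = - 182 \left(\left(- \frac{1}{4}\right) \left(-6\right) - - \frac{1}{4}\right) \left(-54\right) = - 182 \left(\frac{3}{2} + \frac{1}{4}\right) \left(-54\right) = \left(-182\right) \frac{7}{4} \left(-54\right) = \left(- \frac{637}{2}\right) \left(-54\right) = 17199$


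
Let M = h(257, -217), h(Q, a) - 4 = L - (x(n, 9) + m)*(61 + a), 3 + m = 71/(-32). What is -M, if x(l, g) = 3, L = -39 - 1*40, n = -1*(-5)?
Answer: 3369/8 ≈ 421.13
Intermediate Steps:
n = 5
L = -79 (L = -39 - 40 = -79)
m = -167/32 (m = -3 + 71/(-32) = -3 + 71*(-1/32) = -3 - 71/32 = -167/32 ≈ -5.2188)
h(Q, a) = 1931/32 + 71*a/32 (h(Q, a) = 4 + (-79 - (3 - 167/32)*(61 + a)) = 4 + (-79 - (-71)*(61 + a)/32) = 4 + (-79 - (-4331/32 - 71*a/32)) = 4 + (-79 + (4331/32 + 71*a/32)) = 4 + (1803/32 + 71*a/32) = 1931/32 + 71*a/32)
M = -3369/8 (M = 1931/32 + (71/32)*(-217) = 1931/32 - 15407/32 = -3369/8 ≈ -421.13)
-M = -1*(-3369/8) = 3369/8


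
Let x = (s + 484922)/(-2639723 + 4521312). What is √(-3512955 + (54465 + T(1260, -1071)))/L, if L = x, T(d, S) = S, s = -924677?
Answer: -99031*I*√3459561/23145 ≈ -7958.4*I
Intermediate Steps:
x = -23145/99031 (x = (-924677 + 484922)/(-2639723 + 4521312) = -439755/1881589 = -439755*1/1881589 = -23145/99031 ≈ -0.23371)
L = -23145/99031 ≈ -0.23371
√(-3512955 + (54465 + T(1260, -1071)))/L = √(-3512955 + (54465 - 1071))/(-23145/99031) = √(-3512955 + 53394)*(-99031/23145) = √(-3459561)*(-99031/23145) = (I*√3459561)*(-99031/23145) = -99031*I*√3459561/23145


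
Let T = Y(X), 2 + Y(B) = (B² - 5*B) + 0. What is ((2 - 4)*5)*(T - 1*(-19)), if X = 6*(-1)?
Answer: -830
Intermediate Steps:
X = -6
Y(B) = -2 + B² - 5*B (Y(B) = -2 + ((B² - 5*B) + 0) = -2 + (B² - 5*B) = -2 + B² - 5*B)
T = 64 (T = -2 + (-6)² - 5*(-6) = -2 + 36 + 30 = 64)
((2 - 4)*5)*(T - 1*(-19)) = ((2 - 4)*5)*(64 - 1*(-19)) = (-2*5)*(64 + 19) = -10*83 = -830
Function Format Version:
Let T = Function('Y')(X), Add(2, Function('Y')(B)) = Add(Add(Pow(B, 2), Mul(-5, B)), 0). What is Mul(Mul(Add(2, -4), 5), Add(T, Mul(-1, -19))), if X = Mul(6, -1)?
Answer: -830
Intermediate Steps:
X = -6
Function('Y')(B) = Add(-2, Pow(B, 2), Mul(-5, B)) (Function('Y')(B) = Add(-2, Add(Add(Pow(B, 2), Mul(-5, B)), 0)) = Add(-2, Add(Pow(B, 2), Mul(-5, B))) = Add(-2, Pow(B, 2), Mul(-5, B)))
T = 64 (T = Add(-2, Pow(-6, 2), Mul(-5, -6)) = Add(-2, 36, 30) = 64)
Mul(Mul(Add(2, -4), 5), Add(T, Mul(-1, -19))) = Mul(Mul(Add(2, -4), 5), Add(64, Mul(-1, -19))) = Mul(Mul(-2, 5), Add(64, 19)) = Mul(-10, 83) = -830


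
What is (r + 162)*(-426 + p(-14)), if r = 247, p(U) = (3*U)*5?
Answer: -260124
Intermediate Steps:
p(U) = 15*U
(r + 162)*(-426 + p(-14)) = (247 + 162)*(-426 + 15*(-14)) = 409*(-426 - 210) = 409*(-636) = -260124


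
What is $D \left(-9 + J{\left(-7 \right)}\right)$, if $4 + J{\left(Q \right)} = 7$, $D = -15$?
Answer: $90$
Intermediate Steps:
$J{\left(Q \right)} = 3$ ($J{\left(Q \right)} = -4 + 7 = 3$)
$D \left(-9 + J{\left(-7 \right)}\right) = - 15 \left(-9 + 3\right) = \left(-15\right) \left(-6\right) = 90$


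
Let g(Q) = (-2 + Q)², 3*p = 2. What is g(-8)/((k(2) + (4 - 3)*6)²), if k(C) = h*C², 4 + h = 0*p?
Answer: 1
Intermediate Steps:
p = ⅔ (p = (⅓)*2 = ⅔ ≈ 0.66667)
h = -4 (h = -4 + 0*(⅔) = -4 + 0 = -4)
k(C) = -4*C²
g(-8)/((k(2) + (4 - 3)*6)²) = (-2 - 8)²/((-4*2² + (4 - 3)*6)²) = (-10)²/((-4*4 + 1*6)²) = 100/((-16 + 6)²) = 100/((-10)²) = 100/100 = 100*(1/100) = 1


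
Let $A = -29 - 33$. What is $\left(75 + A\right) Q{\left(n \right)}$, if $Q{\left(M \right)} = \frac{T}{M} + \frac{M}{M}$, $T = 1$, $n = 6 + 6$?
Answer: $\frac{169}{12} \approx 14.083$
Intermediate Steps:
$n = 12$
$Q{\left(M \right)} = 1 + \frac{1}{M}$ ($Q{\left(M \right)} = 1 \frac{1}{M} + \frac{M}{M} = \frac{1}{M} + 1 = 1 + \frac{1}{M}$)
$A = -62$
$\left(75 + A\right) Q{\left(n \right)} = \left(75 - 62\right) \frac{1 + 12}{12} = 13 \cdot \frac{1}{12} \cdot 13 = 13 \cdot \frac{13}{12} = \frac{169}{12}$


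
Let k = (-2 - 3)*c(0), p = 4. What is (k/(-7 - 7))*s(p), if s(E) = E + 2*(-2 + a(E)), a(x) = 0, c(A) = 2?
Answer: 0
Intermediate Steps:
k = -10 (k = (-2 - 3)*2 = -5*2 = -10)
s(E) = -4 + E (s(E) = E + 2*(-2 + 0) = E + 2*(-2) = E - 4 = -4 + E)
(k/(-7 - 7))*s(p) = (-10/(-7 - 7))*(-4 + 4) = -10/(-14)*0 = -10*(-1/14)*0 = (5/7)*0 = 0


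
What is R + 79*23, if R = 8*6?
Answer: 1865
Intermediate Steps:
R = 48
R + 79*23 = 48 + 79*23 = 48 + 1817 = 1865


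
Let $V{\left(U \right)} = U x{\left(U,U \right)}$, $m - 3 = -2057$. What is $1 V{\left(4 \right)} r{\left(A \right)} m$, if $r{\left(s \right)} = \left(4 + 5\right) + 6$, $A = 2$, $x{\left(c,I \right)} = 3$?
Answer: $-369720$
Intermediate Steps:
$m = -2054$ ($m = 3 - 2057 = -2054$)
$r{\left(s \right)} = 15$ ($r{\left(s \right)} = 9 + 6 = 15$)
$V{\left(U \right)} = 3 U$ ($V{\left(U \right)} = U 3 = 3 U$)
$1 V{\left(4 \right)} r{\left(A \right)} m = 1 \cdot 3 \cdot 4 \cdot 15 \left(-2054\right) = 1 \cdot 12 \cdot 15 \left(-2054\right) = 12 \cdot 15 \left(-2054\right) = 180 \left(-2054\right) = -369720$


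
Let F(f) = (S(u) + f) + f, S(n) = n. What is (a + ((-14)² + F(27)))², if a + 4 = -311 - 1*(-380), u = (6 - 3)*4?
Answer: 106929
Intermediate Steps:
u = 12 (u = 3*4 = 12)
a = 65 (a = -4 + (-311 - 1*(-380)) = -4 + (-311 + 380) = -4 + 69 = 65)
F(f) = 12 + 2*f (F(f) = (12 + f) + f = 12 + 2*f)
(a + ((-14)² + F(27)))² = (65 + ((-14)² + (12 + 2*27)))² = (65 + (196 + (12 + 54)))² = (65 + (196 + 66))² = (65 + 262)² = 327² = 106929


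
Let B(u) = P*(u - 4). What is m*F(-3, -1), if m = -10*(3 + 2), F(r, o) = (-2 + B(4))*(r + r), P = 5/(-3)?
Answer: -600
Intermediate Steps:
P = -5/3 (P = 5*(-⅓) = -5/3 ≈ -1.6667)
B(u) = 20/3 - 5*u/3 (B(u) = -5*(u - 4)/3 = -5*(-4 + u)/3 = 20/3 - 5*u/3)
F(r, o) = -4*r (F(r, o) = (-2 + (20/3 - 5/3*4))*(r + r) = (-2 + (20/3 - 20/3))*(2*r) = (-2 + 0)*(2*r) = -4*r)
m = -50 (m = -10*5 = -50)
m*F(-3, -1) = -(-200)*(-3) = -50*12 = -600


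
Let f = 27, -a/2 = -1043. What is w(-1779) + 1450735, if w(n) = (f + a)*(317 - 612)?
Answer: 827400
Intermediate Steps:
a = 2086 (a = -2*(-1043) = 2086)
w(n) = -623335 (w(n) = (27 + 2086)*(317 - 612) = 2113*(-295) = -623335)
w(-1779) + 1450735 = -623335 + 1450735 = 827400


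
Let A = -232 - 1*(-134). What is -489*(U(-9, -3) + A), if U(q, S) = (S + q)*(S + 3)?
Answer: 47922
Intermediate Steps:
A = -98 (A = -232 + 134 = -98)
U(q, S) = (3 + S)*(S + q) (U(q, S) = (S + q)*(3 + S) = (3 + S)*(S + q))
-489*(U(-9, -3) + A) = -489*(((-3)**2 + 3*(-3) + 3*(-9) - 3*(-9)) - 98) = -489*((9 - 9 - 27 + 27) - 98) = -489*(0 - 98) = -489*(-98) = 47922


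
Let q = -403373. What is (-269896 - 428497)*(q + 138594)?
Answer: 184919800147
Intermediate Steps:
(-269896 - 428497)*(q + 138594) = (-269896 - 428497)*(-403373 + 138594) = -698393*(-264779) = 184919800147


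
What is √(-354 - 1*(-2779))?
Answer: 5*√97 ≈ 49.244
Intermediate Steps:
√(-354 - 1*(-2779)) = √(-354 + 2779) = √2425 = 5*√97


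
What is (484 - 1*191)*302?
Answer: 88486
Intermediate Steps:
(484 - 1*191)*302 = (484 - 191)*302 = 293*302 = 88486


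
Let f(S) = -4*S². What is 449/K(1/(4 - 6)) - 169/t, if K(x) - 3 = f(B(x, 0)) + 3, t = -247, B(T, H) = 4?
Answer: -7777/1102 ≈ -7.0572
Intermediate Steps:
K(x) = -58 (K(x) = 3 + (-4*4² + 3) = 3 + (-4*16 + 3) = 3 + (-64 + 3) = 3 - 61 = -58)
449/K(1/(4 - 6)) - 169/t = 449/(-58) - 169/(-247) = 449*(-1/58) - 169*(-1/247) = -449/58 + 13/19 = -7777/1102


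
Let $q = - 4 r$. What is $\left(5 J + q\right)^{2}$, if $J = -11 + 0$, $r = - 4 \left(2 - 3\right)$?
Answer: $5041$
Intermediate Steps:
$r = 4$ ($r = \left(-4\right) \left(-1\right) = 4$)
$J = -11$
$q = -16$ ($q = \left(-4\right) 4 = -16$)
$\left(5 J + q\right)^{2} = \left(5 \left(-11\right) - 16\right)^{2} = \left(-55 - 16\right)^{2} = \left(-71\right)^{2} = 5041$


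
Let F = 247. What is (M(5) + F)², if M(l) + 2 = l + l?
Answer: 65025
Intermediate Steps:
M(l) = -2 + 2*l (M(l) = -2 + (l + l) = -2 + 2*l)
(M(5) + F)² = ((-2 + 2*5) + 247)² = ((-2 + 10) + 247)² = (8 + 247)² = 255² = 65025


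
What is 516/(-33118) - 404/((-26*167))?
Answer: 2784800/35949589 ≈ 0.077464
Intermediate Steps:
516/(-33118) - 404/((-26*167)) = 516*(-1/33118) - 404/(-4342) = -258/16559 - 404*(-1/4342) = -258/16559 + 202/2171 = 2784800/35949589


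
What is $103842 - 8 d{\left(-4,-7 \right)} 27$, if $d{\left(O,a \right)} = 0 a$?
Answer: $103842$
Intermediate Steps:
$d{\left(O,a \right)} = 0$
$103842 - 8 d{\left(-4,-7 \right)} 27 = 103842 - 8 \cdot 0 \cdot 27 = 103842 - 0 \cdot 27 = 103842 - 0 = 103842 + 0 = 103842$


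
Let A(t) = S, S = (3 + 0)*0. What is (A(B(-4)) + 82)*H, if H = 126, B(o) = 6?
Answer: 10332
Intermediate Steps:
S = 0 (S = 3*0 = 0)
A(t) = 0
(A(B(-4)) + 82)*H = (0 + 82)*126 = 82*126 = 10332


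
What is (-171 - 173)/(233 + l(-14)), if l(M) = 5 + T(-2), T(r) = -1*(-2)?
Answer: -43/30 ≈ -1.4333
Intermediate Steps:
T(r) = 2
l(M) = 7 (l(M) = 5 + 2 = 7)
(-171 - 173)/(233 + l(-14)) = (-171 - 173)/(233 + 7) = -344/240 = -344*1/240 = -43/30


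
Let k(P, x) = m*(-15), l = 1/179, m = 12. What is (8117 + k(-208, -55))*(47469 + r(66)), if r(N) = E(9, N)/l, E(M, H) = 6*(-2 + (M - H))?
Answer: -126174489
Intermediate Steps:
E(M, H) = -12 - 6*H + 6*M (E(M, H) = 6*(-2 + M - H) = -12 - 6*H + 6*M)
l = 1/179 ≈ 0.0055866
k(P, x) = -180 (k(P, x) = 12*(-15) = -180)
r(N) = 7518 - 1074*N (r(N) = (-12 - 6*N + 6*9)/(1/179) = (-12 - 6*N + 54)*179 = (42 - 6*N)*179 = 7518 - 1074*N)
(8117 + k(-208, -55))*(47469 + r(66)) = (8117 - 180)*(47469 + (7518 - 1074*66)) = 7937*(47469 + (7518 - 70884)) = 7937*(47469 - 63366) = 7937*(-15897) = -126174489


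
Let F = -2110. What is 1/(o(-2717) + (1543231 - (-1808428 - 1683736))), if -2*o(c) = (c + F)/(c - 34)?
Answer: 1834/9234912821 ≈ 1.9859e-7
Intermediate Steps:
o(c) = -(-2110 + c)/(2*(-34 + c)) (o(c) = -(c - 2110)/(2*(c - 34)) = -(-2110 + c)/(2*(-34 + c)))
1/(o(-2717) + (1543231 - (-1808428 - 1683736))) = 1/((2110 - 1*(-2717))/(2*(-34 - 2717)) + (1543231 - (-1808428 - 1683736))) = 1/((1/2)*(2110 + 2717)/(-2751) + (1543231 - 1*(-3492164))) = 1/((1/2)*(-1/2751)*4827 + (1543231 + 3492164)) = 1/(-1609/1834 + 5035395) = 1/(9234912821/1834) = 1834/9234912821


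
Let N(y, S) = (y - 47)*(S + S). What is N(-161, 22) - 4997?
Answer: -14149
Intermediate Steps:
N(y, S) = 2*S*(-47 + y) (N(y, S) = (-47 + y)*(2*S) = 2*S*(-47 + y))
N(-161, 22) - 4997 = 2*22*(-47 - 161) - 4997 = 2*22*(-208) - 4997 = -9152 - 4997 = -14149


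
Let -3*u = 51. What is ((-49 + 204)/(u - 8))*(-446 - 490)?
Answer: 29016/5 ≈ 5803.2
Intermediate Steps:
u = -17 (u = -⅓*51 = -17)
((-49 + 204)/(u - 8))*(-446 - 490) = ((-49 + 204)/(-17 - 8))*(-446 - 490) = (155/(-25))*(-936) = (155*(-1/25))*(-936) = -31/5*(-936) = 29016/5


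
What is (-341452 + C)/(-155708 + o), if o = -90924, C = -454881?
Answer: 796333/246632 ≈ 3.2288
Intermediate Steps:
(-341452 + C)/(-155708 + o) = (-341452 - 454881)/(-155708 - 90924) = -796333/(-246632) = -796333*(-1/246632) = 796333/246632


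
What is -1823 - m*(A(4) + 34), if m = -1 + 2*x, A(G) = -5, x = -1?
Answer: -1736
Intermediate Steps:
m = -3 (m = -1 + 2*(-1) = -1 - 2 = -3)
-1823 - m*(A(4) + 34) = -1823 - (-3)*(-5 + 34) = -1823 - (-3)*29 = -1823 - 1*(-87) = -1823 + 87 = -1736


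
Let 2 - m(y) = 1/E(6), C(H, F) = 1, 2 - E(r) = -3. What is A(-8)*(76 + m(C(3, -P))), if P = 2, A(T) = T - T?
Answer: 0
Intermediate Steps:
A(T) = 0
E(r) = 5 (E(r) = 2 - 1*(-3) = 2 + 3 = 5)
m(y) = 9/5 (m(y) = 2 - 1/5 = 2 - 1*⅕ = 2 - ⅕ = 9/5)
A(-8)*(76 + m(C(3, -P))) = 0*(76 + 9/5) = 0*(389/5) = 0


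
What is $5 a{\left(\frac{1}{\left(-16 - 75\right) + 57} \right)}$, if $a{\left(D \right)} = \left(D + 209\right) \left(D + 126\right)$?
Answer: $\frac{152153575}{1156} \approx 1.3162 \cdot 10^{5}$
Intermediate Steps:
$a{\left(D \right)} = \left(126 + D\right) \left(209 + D\right)$ ($a{\left(D \right)} = \left(209 + D\right) \left(126 + D\right) = \left(126 + D\right) \left(209 + D\right)$)
$5 a{\left(\frac{1}{\left(-16 - 75\right) + 57} \right)} = 5 \left(26334 + \left(\frac{1}{\left(-16 - 75\right) + 57}\right)^{2} + \frac{335}{\left(-16 - 75\right) + 57}\right) = 5 \left(26334 + \left(\frac{1}{-91 + 57}\right)^{2} + \frac{335}{-91 + 57}\right) = 5 \left(26334 + \left(\frac{1}{-34}\right)^{2} + \frac{335}{-34}\right) = 5 \left(26334 + \left(- \frac{1}{34}\right)^{2} + 335 \left(- \frac{1}{34}\right)\right) = 5 \left(26334 + \frac{1}{1156} - \frac{335}{34}\right) = 5 \cdot \frac{30430715}{1156} = \frac{152153575}{1156}$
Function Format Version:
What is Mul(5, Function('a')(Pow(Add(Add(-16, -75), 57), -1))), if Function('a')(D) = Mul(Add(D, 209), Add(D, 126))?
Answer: Rational(152153575, 1156) ≈ 1.3162e+5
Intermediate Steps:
Function('a')(D) = Mul(Add(126, D), Add(209, D)) (Function('a')(D) = Mul(Add(209, D), Add(126, D)) = Mul(Add(126, D), Add(209, D)))
Mul(5, Function('a')(Pow(Add(Add(-16, -75), 57), -1))) = Mul(5, Add(26334, Pow(Pow(Add(Add(-16, -75), 57), -1), 2), Mul(335, Pow(Add(Add(-16, -75), 57), -1)))) = Mul(5, Add(26334, Pow(Pow(Add(-91, 57), -1), 2), Mul(335, Pow(Add(-91, 57), -1)))) = Mul(5, Add(26334, Pow(Pow(-34, -1), 2), Mul(335, Pow(-34, -1)))) = Mul(5, Add(26334, Pow(Rational(-1, 34), 2), Mul(335, Rational(-1, 34)))) = Mul(5, Add(26334, Rational(1, 1156), Rational(-335, 34))) = Mul(5, Rational(30430715, 1156)) = Rational(152153575, 1156)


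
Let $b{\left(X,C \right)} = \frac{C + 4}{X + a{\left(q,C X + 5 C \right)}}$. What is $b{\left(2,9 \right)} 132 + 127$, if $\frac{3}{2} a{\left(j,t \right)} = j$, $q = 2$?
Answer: $\frac{3209}{5} \approx 641.8$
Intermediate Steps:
$a{\left(j,t \right)} = \frac{2 j}{3}$
$b{\left(X,C \right)} = \frac{4 + C}{\frac{4}{3} + X}$ ($b{\left(X,C \right)} = \frac{C + 4}{X + \frac{2}{3} \cdot 2} = \frac{4 + C}{X + \frac{4}{3}} = \frac{4 + C}{\frac{4}{3} + X}$)
$b{\left(2,9 \right)} 132 + 127 = \frac{3 \left(4 + 9\right)}{4 + 3 \cdot 2} \cdot 132 + 127 = 3 \frac{1}{4 + 6} \cdot 13 \cdot 132 + 127 = 3 \cdot \frac{1}{10} \cdot 13 \cdot 132 + 127 = \frac{39}{10} \cdot 132 + 127 = \frac{2574}{5} + 127 = \frac{3209}{5}$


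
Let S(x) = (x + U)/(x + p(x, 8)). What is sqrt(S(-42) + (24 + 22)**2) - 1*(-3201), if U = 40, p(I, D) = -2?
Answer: 3201 + sqrt(1024166)/22 ≈ 3247.0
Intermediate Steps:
S(x) = (40 + x)/(-2 + x) (S(x) = (x + 40)/(x - 2) = (40 + x)/(-2 + x))
sqrt(S(-42) + (24 + 22)**2) - 1*(-3201) = sqrt((40 - 42)/(-2 - 42) + (24 + 22)**2) - 1*(-3201) = sqrt(-2/(-44) + 46**2) + 3201 = sqrt(-1/44*(-2) + 2116) + 3201 = sqrt(1/22 + 2116) + 3201 = sqrt(46553/22) + 3201 = sqrt(1024166)/22 + 3201 = 3201 + sqrt(1024166)/22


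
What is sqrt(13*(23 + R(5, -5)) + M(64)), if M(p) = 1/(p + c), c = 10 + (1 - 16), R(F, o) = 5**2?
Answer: sqrt(2172203)/59 ≈ 24.980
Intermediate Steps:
R(F, o) = 25
c = -5 (c = 10 - 15 = -5)
M(p) = 1/(-5 + p) (M(p) = 1/(p - 5) = 1/(-5 + p))
sqrt(13*(23 + R(5, -5)) + M(64)) = sqrt(13*(23 + 25) + 1/(-5 + 64)) = sqrt(13*48 + 1/59) = sqrt(624 + 1/59) = sqrt(36817/59) = sqrt(2172203)/59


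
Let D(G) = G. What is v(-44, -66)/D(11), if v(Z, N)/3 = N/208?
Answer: -9/104 ≈ -0.086538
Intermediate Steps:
v(Z, N) = 3*N/208 (v(Z, N) = 3*(N/208) = 3*N/208)
v(-44, -66)/D(11) = ((3/208)*(-66))/11 = -99/104*1/11 = -9/104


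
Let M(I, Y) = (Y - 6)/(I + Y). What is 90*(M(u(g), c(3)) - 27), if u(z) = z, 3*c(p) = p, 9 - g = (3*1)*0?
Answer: -2475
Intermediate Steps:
g = 9 (g = 9 - 3*1*0 = 9 - 3*0 = 9 - 1*0 = 9 + 0 = 9)
c(p) = p/3
M(I, Y) = (-6 + Y)/(I + Y)
90*(M(u(g), c(3)) - 27) = 90*((-6 + (1/3)*3)/(9 + (1/3)*3) - 27) = 90*((-6 + 1)/(9 + 1) - 27) = 90*(-5/10 - 27) = 90*((1/10)*(-5) - 27) = 90*(-1/2 - 27) = 90*(-55/2) = -2475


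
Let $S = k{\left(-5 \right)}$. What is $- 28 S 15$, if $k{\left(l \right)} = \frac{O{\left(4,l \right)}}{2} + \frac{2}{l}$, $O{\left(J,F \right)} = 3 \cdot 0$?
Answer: $168$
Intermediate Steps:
$O{\left(J,F \right)} = 0$
$k{\left(l \right)} = \frac{2}{l}$ ($k{\left(l \right)} = \frac{0}{2} + \frac{2}{l} = 0 \cdot \frac{1}{2} + \frac{2}{l} = 0 + \frac{2}{l} = \frac{2}{l}$)
$S = - \frac{2}{5}$ ($S = \frac{2}{-5} = 2 \left(- \frac{1}{5}\right) = - \frac{2}{5} \approx -0.4$)
$- 28 S 15 = \left(-28\right) \left(- \frac{2}{5}\right) 15 = \frac{56}{5} \cdot 15 = 168$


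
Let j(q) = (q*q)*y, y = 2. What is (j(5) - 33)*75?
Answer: 1275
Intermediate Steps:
j(q) = 2*q**2 (j(q) = (q*q)*2 = q**2*2 = 2*q**2)
(j(5) - 33)*75 = (2*5**2 - 33)*75 = (2*25 - 33)*75 = (50 - 33)*75 = 17*75 = 1275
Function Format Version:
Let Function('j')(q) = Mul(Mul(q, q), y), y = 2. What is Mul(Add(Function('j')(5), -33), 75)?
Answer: 1275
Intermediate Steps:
Function('j')(q) = Mul(2, Pow(q, 2)) (Function('j')(q) = Mul(Mul(q, q), 2) = Mul(Pow(q, 2), 2) = Mul(2, Pow(q, 2)))
Mul(Add(Function('j')(5), -33), 75) = Mul(Add(Mul(2, Pow(5, 2)), -33), 75) = Mul(Add(Mul(2, 25), -33), 75) = Mul(Add(50, -33), 75) = Mul(17, 75) = 1275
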